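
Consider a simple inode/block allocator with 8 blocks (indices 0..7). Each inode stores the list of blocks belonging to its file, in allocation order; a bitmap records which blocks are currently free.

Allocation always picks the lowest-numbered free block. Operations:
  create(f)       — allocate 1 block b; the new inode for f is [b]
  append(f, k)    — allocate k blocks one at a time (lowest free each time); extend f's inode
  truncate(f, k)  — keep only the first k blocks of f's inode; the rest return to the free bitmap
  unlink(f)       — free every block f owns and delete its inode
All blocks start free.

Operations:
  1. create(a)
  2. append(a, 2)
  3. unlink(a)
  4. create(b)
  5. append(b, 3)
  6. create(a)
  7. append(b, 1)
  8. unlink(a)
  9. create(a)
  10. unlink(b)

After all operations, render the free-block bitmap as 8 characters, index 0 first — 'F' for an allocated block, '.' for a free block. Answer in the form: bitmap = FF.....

bitmap = ....F...

[1] create(a) — a=0 (map F.......)
[2] append(a, 2) — a=0,1,2 (map FFF.....)
[3] unlink(a) —  (map ........)
[4] create(b) — b=0 (map F.......)
[5] append(b, 3) — b=0,1,2,3 (map FFFF....)
[6] create(a) — a=4 b=0,1,2,3 (map FFFFF...)
[7] append(b, 1) — a=4 b=0,1,2,3,5 (map FFFFFF..)
[8] unlink(a) — b=0,1,2,3,5 (map FFFF.F..)
[9] create(a) — a=4 b=0,1,2,3,5 (map FFFFFF..)
[10] unlink(b) — a=4 (map ....F...)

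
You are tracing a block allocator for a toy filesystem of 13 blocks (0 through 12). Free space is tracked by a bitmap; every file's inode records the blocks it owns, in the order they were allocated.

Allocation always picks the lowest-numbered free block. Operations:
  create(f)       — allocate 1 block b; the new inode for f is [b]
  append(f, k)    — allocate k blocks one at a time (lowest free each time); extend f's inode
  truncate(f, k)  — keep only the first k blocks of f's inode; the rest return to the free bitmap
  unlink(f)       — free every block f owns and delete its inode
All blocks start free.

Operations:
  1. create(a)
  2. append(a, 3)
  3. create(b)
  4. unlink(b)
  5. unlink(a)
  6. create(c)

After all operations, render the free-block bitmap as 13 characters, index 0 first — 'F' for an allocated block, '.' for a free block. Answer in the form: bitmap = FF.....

bitmap = F............

  1. create(a)  ⇒  F............  {a→[0]}
  2. append(a, 3)  ⇒  FFFF.........  {a→[0, 1, 2, 3]}
  3. create(b)  ⇒  FFFFF........  {a→[0, 1, 2, 3]; b→[4]}
  4. unlink(b)  ⇒  FFFF.........  {a→[0, 1, 2, 3]}
  5. unlink(a)  ⇒  .............  {}
  6. create(c)  ⇒  F............  {c→[0]}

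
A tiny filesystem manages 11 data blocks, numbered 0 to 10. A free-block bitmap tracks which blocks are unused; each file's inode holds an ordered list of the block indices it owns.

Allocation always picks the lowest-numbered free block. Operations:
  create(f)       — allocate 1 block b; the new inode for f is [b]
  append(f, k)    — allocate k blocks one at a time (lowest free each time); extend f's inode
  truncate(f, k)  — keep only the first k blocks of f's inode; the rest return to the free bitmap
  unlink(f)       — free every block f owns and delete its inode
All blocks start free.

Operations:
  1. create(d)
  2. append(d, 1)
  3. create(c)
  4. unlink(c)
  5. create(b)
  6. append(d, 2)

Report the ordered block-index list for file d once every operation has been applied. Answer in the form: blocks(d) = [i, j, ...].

blocks(d) = [0, 1, 3, 4]

create(d): bitmap=F.......... | d=[0]
append(d, 1): bitmap=FF......... | d=[0, 1]
create(c): bitmap=FFF........ | c=[2] d=[0, 1]
unlink(c): bitmap=FF......... | d=[0, 1]
create(b): bitmap=FFF........ | b=[2] d=[0, 1]
append(d, 2): bitmap=FFFFF...... | b=[2] d=[0, 1, 3, 4]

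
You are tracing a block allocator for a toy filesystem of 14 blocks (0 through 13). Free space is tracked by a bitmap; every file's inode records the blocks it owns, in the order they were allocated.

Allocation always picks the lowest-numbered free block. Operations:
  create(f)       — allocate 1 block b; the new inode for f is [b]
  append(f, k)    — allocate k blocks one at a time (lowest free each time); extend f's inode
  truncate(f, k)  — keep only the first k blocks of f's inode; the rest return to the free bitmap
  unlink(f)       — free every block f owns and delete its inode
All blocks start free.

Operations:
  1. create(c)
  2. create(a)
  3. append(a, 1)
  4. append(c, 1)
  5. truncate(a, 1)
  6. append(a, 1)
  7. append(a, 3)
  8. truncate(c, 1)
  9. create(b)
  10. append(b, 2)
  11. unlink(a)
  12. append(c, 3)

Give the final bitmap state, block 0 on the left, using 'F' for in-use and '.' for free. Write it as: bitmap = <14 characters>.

create(c): bitmap=F............. | c=[0]
create(a): bitmap=FF............ | a=[1] c=[0]
append(a, 1): bitmap=FFF........... | a=[1, 2] c=[0]
append(c, 1): bitmap=FFFF.......... | a=[1, 2] c=[0, 3]
truncate(a, 1): bitmap=FF.F.......... | a=[1] c=[0, 3]
append(a, 1): bitmap=FFFF.......... | a=[1, 2] c=[0, 3]
append(a, 3): bitmap=FFFFFFF....... | a=[1, 2, 4, 5, 6] c=[0, 3]
truncate(c, 1): bitmap=FFF.FFF....... | a=[1, 2, 4, 5, 6] c=[0]
create(b): bitmap=FFFFFFF....... | a=[1, 2, 4, 5, 6] b=[3] c=[0]
append(b, 2): bitmap=FFFFFFFFF..... | a=[1, 2, 4, 5, 6] b=[3, 7, 8] c=[0]
unlink(a): bitmap=F..F...FF..... | b=[3, 7, 8] c=[0]
append(c, 3): bitmap=FFFFF..FF..... | b=[3, 7, 8] c=[0, 1, 2, 4]

bitmap = FFFFF..FF.....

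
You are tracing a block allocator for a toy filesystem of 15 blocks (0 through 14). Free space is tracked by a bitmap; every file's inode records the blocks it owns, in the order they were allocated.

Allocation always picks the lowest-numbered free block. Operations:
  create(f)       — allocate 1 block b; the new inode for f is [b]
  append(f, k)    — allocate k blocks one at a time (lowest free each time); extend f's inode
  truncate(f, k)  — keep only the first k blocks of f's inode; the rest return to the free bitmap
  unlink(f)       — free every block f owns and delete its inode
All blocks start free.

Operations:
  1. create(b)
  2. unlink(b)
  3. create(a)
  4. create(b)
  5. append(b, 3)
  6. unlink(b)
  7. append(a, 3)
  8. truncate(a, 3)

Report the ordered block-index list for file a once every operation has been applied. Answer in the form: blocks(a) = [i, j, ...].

create(b): bitmap=F.............. | b=[0]
unlink(b): bitmap=............... | 
create(a): bitmap=F.............. | a=[0]
create(b): bitmap=FF............. | a=[0] b=[1]
append(b, 3): bitmap=FFFFF.......... | a=[0] b=[1, 2, 3, 4]
unlink(b): bitmap=F.............. | a=[0]
append(a, 3): bitmap=FFFF........... | a=[0, 1, 2, 3]
truncate(a, 3): bitmap=FFF............ | a=[0, 1, 2]

blocks(a) = [0, 1, 2]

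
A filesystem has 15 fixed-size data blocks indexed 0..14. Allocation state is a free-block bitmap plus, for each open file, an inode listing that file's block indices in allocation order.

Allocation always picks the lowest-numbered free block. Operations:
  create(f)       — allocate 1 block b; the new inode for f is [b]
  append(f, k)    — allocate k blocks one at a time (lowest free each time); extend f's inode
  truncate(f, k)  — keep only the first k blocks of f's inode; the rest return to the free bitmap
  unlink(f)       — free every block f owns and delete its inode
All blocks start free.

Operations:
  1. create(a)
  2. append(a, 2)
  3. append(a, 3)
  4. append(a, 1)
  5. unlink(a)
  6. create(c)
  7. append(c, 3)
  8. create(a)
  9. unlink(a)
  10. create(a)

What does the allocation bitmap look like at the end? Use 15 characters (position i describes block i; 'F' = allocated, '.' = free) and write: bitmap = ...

after create(a) → a:[0]  free=[F..............]
after append(a, 2) → a:[0, 1, 2]  free=[FFF............]
after append(a, 3) → a:[0, 1, 2, 3, 4, 5]  free=[FFFFFF.........]
after append(a, 1) → a:[0, 1, 2, 3, 4, 5, 6]  free=[FFFFFFF........]
after unlink(a) →   free=[...............]
after create(c) → c:[0]  free=[F..............]
after append(c, 3) → c:[0, 1, 2, 3]  free=[FFFF...........]
after create(a) → a:[4], c:[0, 1, 2, 3]  free=[FFFFF..........]
after unlink(a) → c:[0, 1, 2, 3]  free=[FFFF...........]
after create(a) → a:[4], c:[0, 1, 2, 3]  free=[FFFFF..........]

bitmap = FFFFF..........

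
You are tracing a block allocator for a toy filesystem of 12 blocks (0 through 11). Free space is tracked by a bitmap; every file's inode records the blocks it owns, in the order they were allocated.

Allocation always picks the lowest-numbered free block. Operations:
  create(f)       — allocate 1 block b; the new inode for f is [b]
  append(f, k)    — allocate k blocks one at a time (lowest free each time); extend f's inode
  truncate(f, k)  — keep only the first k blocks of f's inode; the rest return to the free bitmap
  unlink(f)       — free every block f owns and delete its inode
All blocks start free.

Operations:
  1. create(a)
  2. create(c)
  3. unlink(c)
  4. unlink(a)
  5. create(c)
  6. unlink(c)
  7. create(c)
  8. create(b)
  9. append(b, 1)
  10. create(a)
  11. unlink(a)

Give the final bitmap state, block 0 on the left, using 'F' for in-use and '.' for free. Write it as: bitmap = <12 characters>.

  1. create(a)  ⇒  F...........  {a→[0]}
  2. create(c)  ⇒  FF..........  {a→[0]; c→[1]}
  3. unlink(c)  ⇒  F...........  {a→[0]}
  4. unlink(a)  ⇒  ............  {}
  5. create(c)  ⇒  F...........  {c→[0]}
  6. unlink(c)  ⇒  ............  {}
  7. create(c)  ⇒  F...........  {c→[0]}
  8. create(b)  ⇒  FF..........  {b→[1]; c→[0]}
  9. append(b, 1)  ⇒  FFF.........  {b→[1, 2]; c→[0]}
  10. create(a)  ⇒  FFFF........  {a→[3]; b→[1, 2]; c→[0]}
  11. unlink(a)  ⇒  FFF.........  {b→[1, 2]; c→[0]}

bitmap = FFF.........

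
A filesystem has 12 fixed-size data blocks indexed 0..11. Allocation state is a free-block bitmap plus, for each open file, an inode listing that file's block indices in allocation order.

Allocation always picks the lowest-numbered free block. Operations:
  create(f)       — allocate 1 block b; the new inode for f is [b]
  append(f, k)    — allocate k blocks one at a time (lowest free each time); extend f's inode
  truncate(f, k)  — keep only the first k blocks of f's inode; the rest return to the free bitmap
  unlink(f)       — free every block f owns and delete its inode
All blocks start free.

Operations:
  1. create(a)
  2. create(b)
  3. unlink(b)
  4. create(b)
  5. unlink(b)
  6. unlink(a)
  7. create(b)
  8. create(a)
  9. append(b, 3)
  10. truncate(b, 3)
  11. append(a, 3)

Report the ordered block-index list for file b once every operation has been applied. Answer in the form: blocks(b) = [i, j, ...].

blocks(b) = [0, 2, 3]

create(a): bitmap=F........... | a=[0]
create(b): bitmap=FF.......... | a=[0] b=[1]
unlink(b): bitmap=F........... | a=[0]
create(b): bitmap=FF.......... | a=[0] b=[1]
unlink(b): bitmap=F........... | a=[0]
unlink(a): bitmap=............ | 
create(b): bitmap=F........... | b=[0]
create(a): bitmap=FF.......... | a=[1] b=[0]
append(b, 3): bitmap=FFFFF....... | a=[1] b=[0, 2, 3, 4]
truncate(b, 3): bitmap=FFFF........ | a=[1] b=[0, 2, 3]
append(a, 3): bitmap=FFFFFFF..... | a=[1, 4, 5, 6] b=[0, 2, 3]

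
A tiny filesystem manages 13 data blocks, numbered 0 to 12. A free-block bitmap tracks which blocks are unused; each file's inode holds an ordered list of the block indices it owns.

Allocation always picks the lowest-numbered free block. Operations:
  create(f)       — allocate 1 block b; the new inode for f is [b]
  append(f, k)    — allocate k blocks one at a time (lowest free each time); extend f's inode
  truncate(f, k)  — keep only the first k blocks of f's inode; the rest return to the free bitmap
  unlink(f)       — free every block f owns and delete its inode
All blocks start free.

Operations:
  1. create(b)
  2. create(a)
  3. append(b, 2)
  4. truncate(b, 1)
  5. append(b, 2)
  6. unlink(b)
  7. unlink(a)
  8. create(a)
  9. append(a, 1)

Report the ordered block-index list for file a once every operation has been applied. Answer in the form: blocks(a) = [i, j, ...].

create(b): bitmap=F............ | b=[0]
create(a): bitmap=FF........... | a=[1] b=[0]
append(b, 2): bitmap=FFFF......... | a=[1] b=[0, 2, 3]
truncate(b, 1): bitmap=FF........... | a=[1] b=[0]
append(b, 2): bitmap=FFFF......... | a=[1] b=[0, 2, 3]
unlink(b): bitmap=.F........... | a=[1]
unlink(a): bitmap=............. | 
create(a): bitmap=F............ | a=[0]
append(a, 1): bitmap=FF........... | a=[0, 1]

blocks(a) = [0, 1]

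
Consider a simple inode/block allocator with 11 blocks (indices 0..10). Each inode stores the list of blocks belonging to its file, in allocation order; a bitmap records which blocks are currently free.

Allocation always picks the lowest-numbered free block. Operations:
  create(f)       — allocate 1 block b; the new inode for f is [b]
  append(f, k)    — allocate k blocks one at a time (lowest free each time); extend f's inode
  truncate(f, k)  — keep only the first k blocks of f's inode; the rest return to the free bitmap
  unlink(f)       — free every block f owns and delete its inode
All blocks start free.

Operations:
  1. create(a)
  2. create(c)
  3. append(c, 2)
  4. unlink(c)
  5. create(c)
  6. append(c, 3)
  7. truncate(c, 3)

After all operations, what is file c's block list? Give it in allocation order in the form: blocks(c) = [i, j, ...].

[1] create(a) — a=0 (map F..........)
[2] create(c) — a=0 c=1 (map FF.........)
[3] append(c, 2) — a=0 c=1,2,3 (map FFFF.......)
[4] unlink(c) — a=0 (map F..........)
[5] create(c) — a=0 c=1 (map FF.........)
[6] append(c, 3) — a=0 c=1,2,3,4 (map FFFFF......)
[7] truncate(c, 3) — a=0 c=1,2,3 (map FFFF.......)

blocks(c) = [1, 2, 3]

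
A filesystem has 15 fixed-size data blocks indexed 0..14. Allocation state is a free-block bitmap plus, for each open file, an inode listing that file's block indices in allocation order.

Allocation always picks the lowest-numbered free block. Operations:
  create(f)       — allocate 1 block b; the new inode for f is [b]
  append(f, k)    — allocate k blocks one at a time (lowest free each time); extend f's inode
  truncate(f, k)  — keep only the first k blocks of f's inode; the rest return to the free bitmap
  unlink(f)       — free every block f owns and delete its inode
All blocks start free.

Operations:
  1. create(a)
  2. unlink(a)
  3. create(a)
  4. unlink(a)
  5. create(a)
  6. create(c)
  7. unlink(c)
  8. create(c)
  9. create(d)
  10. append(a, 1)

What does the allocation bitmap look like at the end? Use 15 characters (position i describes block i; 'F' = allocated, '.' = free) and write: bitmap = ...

bitmap = FFFF...........

[1] create(a) — a=0 (map F..............)
[2] unlink(a) —  (map ...............)
[3] create(a) — a=0 (map F..............)
[4] unlink(a) —  (map ...............)
[5] create(a) — a=0 (map F..............)
[6] create(c) — a=0 c=1 (map FF.............)
[7] unlink(c) — a=0 (map F..............)
[8] create(c) — a=0 c=1 (map FF.............)
[9] create(d) — a=0 c=1 d=2 (map FFF............)
[10] append(a, 1) — a=0,3 c=1 d=2 (map FFFF...........)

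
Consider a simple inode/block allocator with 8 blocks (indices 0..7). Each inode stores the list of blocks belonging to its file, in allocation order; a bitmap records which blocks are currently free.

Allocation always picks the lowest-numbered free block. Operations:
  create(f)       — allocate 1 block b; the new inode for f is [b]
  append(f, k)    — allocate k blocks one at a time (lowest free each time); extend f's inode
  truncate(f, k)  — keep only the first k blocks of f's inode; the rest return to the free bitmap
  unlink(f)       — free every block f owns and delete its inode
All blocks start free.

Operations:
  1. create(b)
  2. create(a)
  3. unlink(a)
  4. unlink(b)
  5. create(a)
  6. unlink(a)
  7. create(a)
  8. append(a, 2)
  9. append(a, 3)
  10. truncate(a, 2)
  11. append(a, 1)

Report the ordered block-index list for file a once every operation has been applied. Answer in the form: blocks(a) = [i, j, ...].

blocks(a) = [0, 1, 2]

create(b): bitmap=F....... | b=[0]
create(a): bitmap=FF...... | a=[1] b=[0]
unlink(a): bitmap=F....... | b=[0]
unlink(b): bitmap=........ | 
create(a): bitmap=F....... | a=[0]
unlink(a): bitmap=........ | 
create(a): bitmap=F....... | a=[0]
append(a, 2): bitmap=FFF..... | a=[0, 1, 2]
append(a, 3): bitmap=FFFFFF.. | a=[0, 1, 2, 3, 4, 5]
truncate(a, 2): bitmap=FF...... | a=[0, 1]
append(a, 1): bitmap=FFF..... | a=[0, 1, 2]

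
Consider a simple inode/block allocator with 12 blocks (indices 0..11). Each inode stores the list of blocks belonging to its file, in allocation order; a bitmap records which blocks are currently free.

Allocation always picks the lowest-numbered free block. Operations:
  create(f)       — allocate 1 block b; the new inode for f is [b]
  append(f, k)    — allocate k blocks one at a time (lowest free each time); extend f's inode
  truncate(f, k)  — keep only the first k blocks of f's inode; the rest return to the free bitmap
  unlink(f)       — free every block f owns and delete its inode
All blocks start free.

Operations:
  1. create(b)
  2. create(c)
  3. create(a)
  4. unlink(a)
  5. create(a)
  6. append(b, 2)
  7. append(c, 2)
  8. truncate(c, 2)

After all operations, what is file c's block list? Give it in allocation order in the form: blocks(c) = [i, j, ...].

[1] create(b) — b=0 (map F...........)
[2] create(c) — b=0 c=1 (map FF..........)
[3] create(a) — a=2 b=0 c=1 (map FFF.........)
[4] unlink(a) — b=0 c=1 (map FF..........)
[5] create(a) — a=2 b=0 c=1 (map FFF.........)
[6] append(b, 2) — a=2 b=0,3,4 c=1 (map FFFFF.......)
[7] append(c, 2) — a=2 b=0,3,4 c=1,5,6 (map FFFFFFF.....)
[8] truncate(c, 2) — a=2 b=0,3,4 c=1,5 (map FFFFFF......)

blocks(c) = [1, 5]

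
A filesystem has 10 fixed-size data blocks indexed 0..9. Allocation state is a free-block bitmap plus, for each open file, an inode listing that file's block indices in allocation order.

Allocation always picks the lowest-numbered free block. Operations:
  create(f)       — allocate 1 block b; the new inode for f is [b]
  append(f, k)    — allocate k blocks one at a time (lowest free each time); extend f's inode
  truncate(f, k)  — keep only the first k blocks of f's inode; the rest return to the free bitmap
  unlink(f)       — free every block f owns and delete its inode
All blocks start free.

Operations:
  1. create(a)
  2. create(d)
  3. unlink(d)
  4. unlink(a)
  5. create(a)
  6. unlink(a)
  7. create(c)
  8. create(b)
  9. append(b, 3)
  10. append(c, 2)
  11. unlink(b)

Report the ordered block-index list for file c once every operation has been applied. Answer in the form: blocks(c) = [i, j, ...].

blocks(c) = [0, 5, 6]

[1] create(a) — a=0 (map F.........)
[2] create(d) — a=0 d=1 (map FF........)
[3] unlink(d) — a=0 (map F.........)
[4] unlink(a) —  (map ..........)
[5] create(a) — a=0 (map F.........)
[6] unlink(a) —  (map ..........)
[7] create(c) — c=0 (map F.........)
[8] create(b) — b=1 c=0 (map FF........)
[9] append(b, 3) — b=1,2,3,4 c=0 (map FFFFF.....)
[10] append(c, 2) — b=1,2,3,4 c=0,5,6 (map FFFFFFF...)
[11] unlink(b) — c=0,5,6 (map F....FF...)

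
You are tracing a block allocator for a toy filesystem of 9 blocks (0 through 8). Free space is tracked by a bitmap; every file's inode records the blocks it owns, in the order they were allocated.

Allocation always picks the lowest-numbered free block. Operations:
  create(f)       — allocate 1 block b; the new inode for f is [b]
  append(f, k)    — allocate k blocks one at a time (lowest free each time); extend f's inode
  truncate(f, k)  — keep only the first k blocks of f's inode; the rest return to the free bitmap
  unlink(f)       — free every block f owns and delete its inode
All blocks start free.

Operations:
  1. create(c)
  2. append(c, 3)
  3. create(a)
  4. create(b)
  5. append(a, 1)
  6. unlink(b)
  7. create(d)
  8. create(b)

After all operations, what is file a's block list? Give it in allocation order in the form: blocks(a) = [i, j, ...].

create(c): bitmap=F........ | c=[0]
append(c, 3): bitmap=FFFF..... | c=[0, 1, 2, 3]
create(a): bitmap=FFFFF.... | a=[4] c=[0, 1, 2, 3]
create(b): bitmap=FFFFFF... | a=[4] b=[5] c=[0, 1, 2, 3]
append(a, 1): bitmap=FFFFFFF.. | a=[4, 6] b=[5] c=[0, 1, 2, 3]
unlink(b): bitmap=FFFFF.F.. | a=[4, 6] c=[0, 1, 2, 3]
create(d): bitmap=FFFFFFF.. | a=[4, 6] c=[0, 1, 2, 3] d=[5]
create(b): bitmap=FFFFFFFF. | a=[4, 6] b=[7] c=[0, 1, 2, 3] d=[5]

blocks(a) = [4, 6]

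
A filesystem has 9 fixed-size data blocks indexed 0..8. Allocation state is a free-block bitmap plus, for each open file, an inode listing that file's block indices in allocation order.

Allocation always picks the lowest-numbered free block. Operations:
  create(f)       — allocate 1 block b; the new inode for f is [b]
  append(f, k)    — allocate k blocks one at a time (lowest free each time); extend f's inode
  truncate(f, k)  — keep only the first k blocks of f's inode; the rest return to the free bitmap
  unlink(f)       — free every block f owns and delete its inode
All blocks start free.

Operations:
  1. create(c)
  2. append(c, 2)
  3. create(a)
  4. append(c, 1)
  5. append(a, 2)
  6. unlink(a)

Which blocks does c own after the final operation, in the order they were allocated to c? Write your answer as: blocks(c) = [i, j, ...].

blocks(c) = [0, 1, 2, 4]

  1. create(c)  ⇒  F........  {c→[0]}
  2. append(c, 2)  ⇒  FFF......  {c→[0, 1, 2]}
  3. create(a)  ⇒  FFFF.....  {a→[3]; c→[0, 1, 2]}
  4. append(c, 1)  ⇒  FFFFF....  {a→[3]; c→[0, 1, 2, 4]}
  5. append(a, 2)  ⇒  FFFFFFF..  {a→[3, 5, 6]; c→[0, 1, 2, 4]}
  6. unlink(a)  ⇒  FFF.F....  {c→[0, 1, 2, 4]}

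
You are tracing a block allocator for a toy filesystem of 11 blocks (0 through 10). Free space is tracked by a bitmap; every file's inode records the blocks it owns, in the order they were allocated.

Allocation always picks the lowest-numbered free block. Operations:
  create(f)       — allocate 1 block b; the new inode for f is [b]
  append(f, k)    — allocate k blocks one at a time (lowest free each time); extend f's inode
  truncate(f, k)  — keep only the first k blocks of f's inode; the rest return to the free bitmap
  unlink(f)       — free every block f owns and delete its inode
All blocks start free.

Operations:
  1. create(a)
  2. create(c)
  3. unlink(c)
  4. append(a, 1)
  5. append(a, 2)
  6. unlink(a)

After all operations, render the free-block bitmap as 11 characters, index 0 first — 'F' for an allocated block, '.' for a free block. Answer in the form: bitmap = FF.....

bitmap = ...........

[1] create(a) — a=0 (map F..........)
[2] create(c) — a=0 c=1 (map FF.........)
[3] unlink(c) — a=0 (map F..........)
[4] append(a, 1) — a=0,1 (map FF.........)
[5] append(a, 2) — a=0,1,2,3 (map FFFF.......)
[6] unlink(a) —  (map ...........)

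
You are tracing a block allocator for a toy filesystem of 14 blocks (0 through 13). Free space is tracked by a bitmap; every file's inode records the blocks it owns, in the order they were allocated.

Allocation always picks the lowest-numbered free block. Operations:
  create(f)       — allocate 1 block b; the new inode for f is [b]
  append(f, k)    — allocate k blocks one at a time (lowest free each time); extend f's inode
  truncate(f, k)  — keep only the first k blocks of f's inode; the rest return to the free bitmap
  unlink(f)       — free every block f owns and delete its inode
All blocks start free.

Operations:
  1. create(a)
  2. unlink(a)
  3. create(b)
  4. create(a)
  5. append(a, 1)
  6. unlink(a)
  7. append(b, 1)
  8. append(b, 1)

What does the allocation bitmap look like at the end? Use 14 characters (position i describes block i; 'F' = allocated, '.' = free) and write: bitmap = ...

[1] create(a) — a=0 (map F.............)
[2] unlink(a) —  (map ..............)
[3] create(b) — b=0 (map F.............)
[4] create(a) — a=1 b=0 (map FF............)
[5] append(a, 1) — a=1,2 b=0 (map FFF...........)
[6] unlink(a) — b=0 (map F.............)
[7] append(b, 1) — b=0,1 (map FF............)
[8] append(b, 1) — b=0,1,2 (map FFF...........)

bitmap = FFF...........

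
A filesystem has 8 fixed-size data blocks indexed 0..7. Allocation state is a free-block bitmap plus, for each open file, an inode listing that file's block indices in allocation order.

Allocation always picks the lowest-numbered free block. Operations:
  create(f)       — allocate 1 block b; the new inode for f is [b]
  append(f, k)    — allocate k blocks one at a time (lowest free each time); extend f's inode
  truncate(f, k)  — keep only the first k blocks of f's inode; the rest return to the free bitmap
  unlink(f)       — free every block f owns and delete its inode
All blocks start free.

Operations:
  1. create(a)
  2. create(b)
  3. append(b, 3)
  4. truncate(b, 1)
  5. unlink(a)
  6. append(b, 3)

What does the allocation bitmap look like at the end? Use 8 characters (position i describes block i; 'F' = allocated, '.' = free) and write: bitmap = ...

[1] create(a) — a=0 (map F.......)
[2] create(b) — a=0 b=1 (map FF......)
[3] append(b, 3) — a=0 b=1,2,3,4 (map FFFFF...)
[4] truncate(b, 1) — a=0 b=1 (map FF......)
[5] unlink(a) — b=1 (map .F......)
[6] append(b, 3) — b=1,0,2,3 (map FFFF....)

bitmap = FFFF....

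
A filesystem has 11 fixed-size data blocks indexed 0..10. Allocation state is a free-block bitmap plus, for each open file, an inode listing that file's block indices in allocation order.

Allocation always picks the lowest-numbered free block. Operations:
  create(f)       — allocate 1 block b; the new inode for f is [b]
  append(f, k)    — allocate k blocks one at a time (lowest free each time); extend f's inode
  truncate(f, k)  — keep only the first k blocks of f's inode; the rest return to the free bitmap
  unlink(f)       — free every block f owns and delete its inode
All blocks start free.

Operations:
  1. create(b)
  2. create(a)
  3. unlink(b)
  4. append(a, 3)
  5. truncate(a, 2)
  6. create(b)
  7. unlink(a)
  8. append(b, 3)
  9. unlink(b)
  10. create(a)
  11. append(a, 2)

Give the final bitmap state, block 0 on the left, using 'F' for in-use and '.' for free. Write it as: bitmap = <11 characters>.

after create(b) → b:[0]  free=[F..........]
after create(a) → a:[1], b:[0]  free=[FF.........]
after unlink(b) → a:[1]  free=[.F.........]
after append(a, 3) → a:[1, 0, 2, 3]  free=[FFFF.......]
after truncate(a, 2) → a:[1, 0]  free=[FF.........]
after create(b) → a:[1, 0], b:[2]  free=[FFF........]
after unlink(a) → b:[2]  free=[..F........]
after append(b, 3) → b:[2, 0, 1, 3]  free=[FFFF.......]
after unlink(b) →   free=[...........]
after create(a) → a:[0]  free=[F..........]
after append(a, 2) → a:[0, 1, 2]  free=[FFF........]

bitmap = FFF........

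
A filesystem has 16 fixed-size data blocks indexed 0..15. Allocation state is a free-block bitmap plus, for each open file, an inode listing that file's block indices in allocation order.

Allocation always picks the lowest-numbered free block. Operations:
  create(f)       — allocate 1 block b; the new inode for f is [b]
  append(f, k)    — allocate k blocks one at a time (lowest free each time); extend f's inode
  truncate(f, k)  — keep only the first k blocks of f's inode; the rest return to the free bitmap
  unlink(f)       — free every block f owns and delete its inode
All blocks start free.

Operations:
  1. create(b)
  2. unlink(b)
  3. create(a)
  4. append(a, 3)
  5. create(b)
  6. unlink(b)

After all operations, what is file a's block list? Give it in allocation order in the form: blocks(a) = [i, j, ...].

create(b): bitmap=F............... | b=[0]
unlink(b): bitmap=................ | 
create(a): bitmap=F............... | a=[0]
append(a, 3): bitmap=FFFF............ | a=[0, 1, 2, 3]
create(b): bitmap=FFFFF........... | a=[0, 1, 2, 3] b=[4]
unlink(b): bitmap=FFFF............ | a=[0, 1, 2, 3]

blocks(a) = [0, 1, 2, 3]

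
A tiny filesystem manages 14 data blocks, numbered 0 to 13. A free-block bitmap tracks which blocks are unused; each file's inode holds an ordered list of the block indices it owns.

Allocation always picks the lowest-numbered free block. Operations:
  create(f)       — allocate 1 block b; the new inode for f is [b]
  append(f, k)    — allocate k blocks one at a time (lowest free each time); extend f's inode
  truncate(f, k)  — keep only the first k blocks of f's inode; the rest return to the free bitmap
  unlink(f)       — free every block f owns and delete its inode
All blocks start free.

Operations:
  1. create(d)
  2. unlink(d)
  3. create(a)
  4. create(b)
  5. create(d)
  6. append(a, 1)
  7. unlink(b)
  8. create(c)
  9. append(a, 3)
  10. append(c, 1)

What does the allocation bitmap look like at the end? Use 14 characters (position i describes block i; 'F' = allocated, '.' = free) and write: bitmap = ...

create(d): bitmap=F............. | d=[0]
unlink(d): bitmap=.............. | 
create(a): bitmap=F............. | a=[0]
create(b): bitmap=FF............ | a=[0] b=[1]
create(d): bitmap=FFF........... | a=[0] b=[1] d=[2]
append(a, 1): bitmap=FFFF.......... | a=[0, 3] b=[1] d=[2]
unlink(b): bitmap=F.FF.......... | a=[0, 3] d=[2]
create(c): bitmap=FFFF.......... | a=[0, 3] c=[1] d=[2]
append(a, 3): bitmap=FFFFFFF....... | a=[0, 3, 4, 5, 6] c=[1] d=[2]
append(c, 1): bitmap=FFFFFFFF...... | a=[0, 3, 4, 5, 6] c=[1, 7] d=[2]

bitmap = FFFFFFFF......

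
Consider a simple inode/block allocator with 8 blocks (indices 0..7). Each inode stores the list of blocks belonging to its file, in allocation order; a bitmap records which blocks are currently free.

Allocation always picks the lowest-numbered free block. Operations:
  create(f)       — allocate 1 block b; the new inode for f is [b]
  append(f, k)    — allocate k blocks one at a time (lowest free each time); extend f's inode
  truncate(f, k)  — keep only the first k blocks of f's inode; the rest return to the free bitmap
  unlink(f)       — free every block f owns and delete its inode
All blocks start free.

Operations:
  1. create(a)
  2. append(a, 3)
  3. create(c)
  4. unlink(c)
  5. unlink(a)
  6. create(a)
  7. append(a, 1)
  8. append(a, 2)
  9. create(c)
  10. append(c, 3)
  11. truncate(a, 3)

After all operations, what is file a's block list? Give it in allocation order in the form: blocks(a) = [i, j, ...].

  1. create(a)  ⇒  F.......  {a→[0]}
  2. append(a, 3)  ⇒  FFFF....  {a→[0, 1, 2, 3]}
  3. create(c)  ⇒  FFFFF...  {a→[0, 1, 2, 3]; c→[4]}
  4. unlink(c)  ⇒  FFFF....  {a→[0, 1, 2, 3]}
  5. unlink(a)  ⇒  ........  {}
  6. create(a)  ⇒  F.......  {a→[0]}
  7. append(a, 1)  ⇒  FF......  {a→[0, 1]}
  8. append(a, 2)  ⇒  FFFF....  {a→[0, 1, 2, 3]}
  9. create(c)  ⇒  FFFFF...  {a→[0, 1, 2, 3]; c→[4]}
  10. append(c, 3)  ⇒  FFFFFFFF  {a→[0, 1, 2, 3]; c→[4, 5, 6, 7]}
  11. truncate(a, 3)  ⇒  FFF.FFFF  {a→[0, 1, 2]; c→[4, 5, 6, 7]}

blocks(a) = [0, 1, 2]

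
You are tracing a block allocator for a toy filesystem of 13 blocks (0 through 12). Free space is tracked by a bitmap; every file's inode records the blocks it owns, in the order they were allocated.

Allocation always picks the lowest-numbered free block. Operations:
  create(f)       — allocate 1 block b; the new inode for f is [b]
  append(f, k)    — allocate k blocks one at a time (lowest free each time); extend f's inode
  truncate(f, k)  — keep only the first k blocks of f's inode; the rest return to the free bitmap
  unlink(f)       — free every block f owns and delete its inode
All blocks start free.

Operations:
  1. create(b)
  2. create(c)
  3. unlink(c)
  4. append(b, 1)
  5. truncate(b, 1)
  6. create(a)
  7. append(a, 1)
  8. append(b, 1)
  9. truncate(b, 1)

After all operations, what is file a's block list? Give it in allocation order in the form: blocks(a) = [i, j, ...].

after create(b) → b:[0]  free=[F............]
after create(c) → b:[0], c:[1]  free=[FF...........]
after unlink(c) → b:[0]  free=[F............]
after append(b, 1) → b:[0, 1]  free=[FF...........]
after truncate(b, 1) → b:[0]  free=[F............]
after create(a) → a:[1], b:[0]  free=[FF...........]
after append(a, 1) → a:[1, 2], b:[0]  free=[FFF..........]
after append(b, 1) → a:[1, 2], b:[0, 3]  free=[FFFF.........]
after truncate(b, 1) → a:[1, 2], b:[0]  free=[FFF..........]

blocks(a) = [1, 2]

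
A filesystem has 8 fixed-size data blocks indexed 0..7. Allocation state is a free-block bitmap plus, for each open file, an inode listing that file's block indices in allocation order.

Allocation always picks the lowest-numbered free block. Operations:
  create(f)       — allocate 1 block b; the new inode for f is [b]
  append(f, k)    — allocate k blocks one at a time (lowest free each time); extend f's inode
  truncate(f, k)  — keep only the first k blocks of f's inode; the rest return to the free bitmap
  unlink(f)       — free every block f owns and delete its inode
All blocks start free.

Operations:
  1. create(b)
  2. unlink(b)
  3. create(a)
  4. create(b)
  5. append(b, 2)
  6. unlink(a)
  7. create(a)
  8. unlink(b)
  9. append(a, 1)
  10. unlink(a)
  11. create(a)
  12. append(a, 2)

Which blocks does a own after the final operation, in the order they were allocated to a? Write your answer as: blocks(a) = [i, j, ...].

blocks(a) = [0, 1, 2]

create(b): bitmap=F....... | b=[0]
unlink(b): bitmap=........ | 
create(a): bitmap=F....... | a=[0]
create(b): bitmap=FF...... | a=[0] b=[1]
append(b, 2): bitmap=FFFF.... | a=[0] b=[1, 2, 3]
unlink(a): bitmap=.FFF.... | b=[1, 2, 3]
create(a): bitmap=FFFF.... | a=[0] b=[1, 2, 3]
unlink(b): bitmap=F....... | a=[0]
append(a, 1): bitmap=FF...... | a=[0, 1]
unlink(a): bitmap=........ | 
create(a): bitmap=F....... | a=[0]
append(a, 2): bitmap=FFF..... | a=[0, 1, 2]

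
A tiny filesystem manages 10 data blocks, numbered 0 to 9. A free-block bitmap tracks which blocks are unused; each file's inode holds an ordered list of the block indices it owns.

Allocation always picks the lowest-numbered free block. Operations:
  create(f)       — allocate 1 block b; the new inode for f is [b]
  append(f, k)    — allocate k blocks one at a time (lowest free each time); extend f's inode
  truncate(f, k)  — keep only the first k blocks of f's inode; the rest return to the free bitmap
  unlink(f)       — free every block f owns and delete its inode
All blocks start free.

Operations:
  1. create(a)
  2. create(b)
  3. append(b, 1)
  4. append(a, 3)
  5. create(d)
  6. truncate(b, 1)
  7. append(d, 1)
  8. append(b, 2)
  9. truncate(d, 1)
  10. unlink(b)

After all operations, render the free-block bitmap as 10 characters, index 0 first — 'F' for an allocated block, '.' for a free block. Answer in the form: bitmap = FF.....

[1] create(a) — a=0 (map F.........)
[2] create(b) — a=0 b=1 (map FF........)
[3] append(b, 1) — a=0 b=1,2 (map FFF.......)
[4] append(a, 3) — a=0,3,4,5 b=1,2 (map FFFFFF....)
[5] create(d) — a=0,3,4,5 b=1,2 d=6 (map FFFFFFF...)
[6] truncate(b, 1) — a=0,3,4,5 b=1 d=6 (map FF.FFFF...)
[7] append(d, 1) — a=0,3,4,5 b=1 d=6,2 (map FFFFFFF...)
[8] append(b, 2) — a=0,3,4,5 b=1,7,8 d=6,2 (map FFFFFFFFF.)
[9] truncate(d, 1) — a=0,3,4,5 b=1,7,8 d=6 (map FF.FFFFFF.)
[10] unlink(b) — a=0,3,4,5 d=6 (map F..FFFF...)

bitmap = F..FFFF...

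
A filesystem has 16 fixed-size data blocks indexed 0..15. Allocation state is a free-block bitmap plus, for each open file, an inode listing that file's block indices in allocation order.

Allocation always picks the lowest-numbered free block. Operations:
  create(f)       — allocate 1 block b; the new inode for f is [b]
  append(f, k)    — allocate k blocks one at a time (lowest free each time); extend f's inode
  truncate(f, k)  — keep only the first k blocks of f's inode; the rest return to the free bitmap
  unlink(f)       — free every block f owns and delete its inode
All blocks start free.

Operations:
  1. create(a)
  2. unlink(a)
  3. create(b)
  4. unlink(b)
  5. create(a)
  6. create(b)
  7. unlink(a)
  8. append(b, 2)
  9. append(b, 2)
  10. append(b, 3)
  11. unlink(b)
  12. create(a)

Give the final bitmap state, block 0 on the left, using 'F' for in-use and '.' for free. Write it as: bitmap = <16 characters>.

bitmap = F...............

  1. create(a)  ⇒  F...............  {a→[0]}
  2. unlink(a)  ⇒  ................  {}
  3. create(b)  ⇒  F...............  {b→[0]}
  4. unlink(b)  ⇒  ................  {}
  5. create(a)  ⇒  F...............  {a→[0]}
  6. create(b)  ⇒  FF..............  {a→[0]; b→[1]}
  7. unlink(a)  ⇒  .F..............  {b→[1]}
  8. append(b, 2)  ⇒  FFF.............  {b→[1, 0, 2]}
  9. append(b, 2)  ⇒  FFFFF...........  {b→[1, 0, 2, 3, 4]}
  10. append(b, 3)  ⇒  FFFFFFFF........  {b→[1, 0, 2, 3, 4, 5, 6, 7]}
  11. unlink(b)  ⇒  ................  {}
  12. create(a)  ⇒  F...............  {a→[0]}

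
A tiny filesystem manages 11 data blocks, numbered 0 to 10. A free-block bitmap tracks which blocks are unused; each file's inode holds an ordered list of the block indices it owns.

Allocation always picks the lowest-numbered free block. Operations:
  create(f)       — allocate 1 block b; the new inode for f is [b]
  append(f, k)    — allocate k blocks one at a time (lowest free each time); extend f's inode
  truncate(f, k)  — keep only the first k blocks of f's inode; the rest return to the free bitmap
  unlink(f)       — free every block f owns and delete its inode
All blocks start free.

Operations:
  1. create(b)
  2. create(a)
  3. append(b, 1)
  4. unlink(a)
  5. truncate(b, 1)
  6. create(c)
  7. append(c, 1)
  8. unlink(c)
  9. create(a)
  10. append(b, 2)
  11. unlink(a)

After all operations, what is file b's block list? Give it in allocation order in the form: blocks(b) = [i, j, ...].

create(b): bitmap=F.......... | b=[0]
create(a): bitmap=FF......... | a=[1] b=[0]
append(b, 1): bitmap=FFF........ | a=[1] b=[0, 2]
unlink(a): bitmap=F.F........ | b=[0, 2]
truncate(b, 1): bitmap=F.......... | b=[0]
create(c): bitmap=FF......... | b=[0] c=[1]
append(c, 1): bitmap=FFF........ | b=[0] c=[1, 2]
unlink(c): bitmap=F.......... | b=[0]
create(a): bitmap=FF......... | a=[1] b=[0]
append(b, 2): bitmap=FFFF....... | a=[1] b=[0, 2, 3]
unlink(a): bitmap=F.FF....... | b=[0, 2, 3]

blocks(b) = [0, 2, 3]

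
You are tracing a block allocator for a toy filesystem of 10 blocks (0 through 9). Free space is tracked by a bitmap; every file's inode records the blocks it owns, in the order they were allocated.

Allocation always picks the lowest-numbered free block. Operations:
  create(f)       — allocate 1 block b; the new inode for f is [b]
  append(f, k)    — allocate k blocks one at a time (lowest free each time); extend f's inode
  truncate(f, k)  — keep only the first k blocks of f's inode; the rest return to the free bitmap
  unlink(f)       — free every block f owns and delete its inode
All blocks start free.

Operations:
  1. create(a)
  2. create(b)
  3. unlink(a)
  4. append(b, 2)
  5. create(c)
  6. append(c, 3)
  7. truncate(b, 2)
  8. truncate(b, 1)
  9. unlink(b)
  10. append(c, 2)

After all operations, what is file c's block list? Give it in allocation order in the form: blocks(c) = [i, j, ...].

blocks(c) = [3, 4, 5, 6, 0, 1]

  1. create(a)  ⇒  F.........  {a→[0]}
  2. create(b)  ⇒  FF........  {a→[0]; b→[1]}
  3. unlink(a)  ⇒  .F........  {b→[1]}
  4. append(b, 2)  ⇒  FFF.......  {b→[1, 0, 2]}
  5. create(c)  ⇒  FFFF......  {b→[1, 0, 2]; c→[3]}
  6. append(c, 3)  ⇒  FFFFFFF...  {b→[1, 0, 2]; c→[3, 4, 5, 6]}
  7. truncate(b, 2)  ⇒  FF.FFFF...  {b→[1, 0]; c→[3, 4, 5, 6]}
  8. truncate(b, 1)  ⇒  .F.FFFF...  {b→[1]; c→[3, 4, 5, 6]}
  9. unlink(b)  ⇒  ...FFFF...  {c→[3, 4, 5, 6]}
  10. append(c, 2)  ⇒  FF.FFFF...  {c→[3, 4, 5, 6, 0, 1]}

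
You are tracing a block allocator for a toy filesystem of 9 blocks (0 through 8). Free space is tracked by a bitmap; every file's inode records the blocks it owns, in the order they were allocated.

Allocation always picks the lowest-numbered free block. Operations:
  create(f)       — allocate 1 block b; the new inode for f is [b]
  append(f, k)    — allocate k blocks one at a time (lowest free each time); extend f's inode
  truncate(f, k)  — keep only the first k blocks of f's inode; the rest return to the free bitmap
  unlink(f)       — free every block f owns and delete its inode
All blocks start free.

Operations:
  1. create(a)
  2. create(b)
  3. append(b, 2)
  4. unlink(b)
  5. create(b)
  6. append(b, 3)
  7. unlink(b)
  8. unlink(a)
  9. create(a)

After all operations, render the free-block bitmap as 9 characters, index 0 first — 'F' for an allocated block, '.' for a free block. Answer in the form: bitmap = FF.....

after create(a) → a:[0]  free=[F........]
after create(b) → a:[0], b:[1]  free=[FF.......]
after append(b, 2) → a:[0], b:[1, 2, 3]  free=[FFFF.....]
after unlink(b) → a:[0]  free=[F........]
after create(b) → a:[0], b:[1]  free=[FF.......]
after append(b, 3) → a:[0], b:[1, 2, 3, 4]  free=[FFFFF....]
after unlink(b) → a:[0]  free=[F........]
after unlink(a) →   free=[.........]
after create(a) → a:[0]  free=[F........]

bitmap = F........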